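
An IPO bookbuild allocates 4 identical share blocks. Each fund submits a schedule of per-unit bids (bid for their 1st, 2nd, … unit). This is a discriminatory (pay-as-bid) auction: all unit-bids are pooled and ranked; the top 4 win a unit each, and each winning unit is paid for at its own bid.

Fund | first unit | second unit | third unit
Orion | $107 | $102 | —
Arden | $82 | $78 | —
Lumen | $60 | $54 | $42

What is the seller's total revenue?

All unit-bids, highest first — top 4: 107 (Orion-1), 102 (Orion-2), 82 (Arden-1), 78 (Arden-2)
Next rejected bid: $60 (not a price — pay-as-bid).
Each winning unit pays its own bid.
Revenue = 107 + 102 + 82 + 78 = $369.

Total revenue: $369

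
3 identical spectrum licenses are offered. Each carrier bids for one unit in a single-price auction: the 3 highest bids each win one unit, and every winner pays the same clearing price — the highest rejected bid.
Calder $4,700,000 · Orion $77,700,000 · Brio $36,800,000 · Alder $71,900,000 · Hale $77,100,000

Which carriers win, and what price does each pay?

Orion, Hale, Alder; each pays $36,800,000

Ordering the bids: 77,700,000 (Orion), 77,100,000 (Hale), 71,900,000 (Alder), 36,800,000 (Brio), 4,700,000 (Calder)
Winners (3 units): Orion, Hale, Alder.
Highest unsuccessful bid: $36,800,000 → clearing price.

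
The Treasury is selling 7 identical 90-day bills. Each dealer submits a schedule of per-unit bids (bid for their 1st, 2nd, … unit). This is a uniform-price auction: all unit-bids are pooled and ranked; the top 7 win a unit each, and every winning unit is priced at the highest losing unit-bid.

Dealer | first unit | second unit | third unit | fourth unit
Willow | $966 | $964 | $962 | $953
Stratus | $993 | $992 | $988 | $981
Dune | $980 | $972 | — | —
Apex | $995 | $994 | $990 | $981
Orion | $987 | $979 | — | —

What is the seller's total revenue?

All unit-bids, highest first — top 7: 995 (Apex-1), 994 (Apex-2), 993 (Stratus-1), 992 (Stratus-2), 990 (Apex-3), 988 (Stratus-3), 987 (Orion-1)
Highest rejected unit-bid = $981.
Allocation: Apex 3, Orion 1, Stratus 3. Every unit priced at $981.
Revenue = 7 × 981 = $6,867.

Total revenue: $6,867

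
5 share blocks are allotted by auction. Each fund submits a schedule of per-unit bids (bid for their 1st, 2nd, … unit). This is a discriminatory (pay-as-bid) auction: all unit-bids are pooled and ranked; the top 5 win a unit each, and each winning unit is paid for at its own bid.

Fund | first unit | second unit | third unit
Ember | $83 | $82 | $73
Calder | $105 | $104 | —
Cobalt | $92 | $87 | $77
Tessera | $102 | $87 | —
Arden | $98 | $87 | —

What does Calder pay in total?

Merging the schedules and taking the best 5: 105 (Calder-1), 104 (Calder-2), 102 (Tessera-1), 98 (Arden-1), 92 (Cobalt-1)
Next rejected bid: $87 (not a price — pay-as-bid).
Calder's winning unit-bids: 105 + 104 = $209.

Calder pays $209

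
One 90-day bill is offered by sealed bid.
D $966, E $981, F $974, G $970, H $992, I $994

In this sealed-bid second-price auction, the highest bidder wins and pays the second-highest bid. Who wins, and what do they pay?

I pays $992

Bids ranked: 994 (I) > 992 (H) > 981 (E) > 974 (F) > 970 (G) > 966 (D)
Second-price: I pays H's bid of $992.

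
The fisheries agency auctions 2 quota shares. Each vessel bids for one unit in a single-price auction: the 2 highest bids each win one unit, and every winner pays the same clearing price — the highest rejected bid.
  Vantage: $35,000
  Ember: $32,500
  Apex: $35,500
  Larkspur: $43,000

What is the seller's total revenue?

Total revenue: $70,000

Sorting: 43,000 (Larkspur), 35,500 (Apex), 35,000 (Vantage), 32,500 (Ember)
Top 2: Larkspur, Apex.
First losing bid is Vantage's $35,000, which sets the uniform price.
Total revenue = 2 × $35,000 = $70,000.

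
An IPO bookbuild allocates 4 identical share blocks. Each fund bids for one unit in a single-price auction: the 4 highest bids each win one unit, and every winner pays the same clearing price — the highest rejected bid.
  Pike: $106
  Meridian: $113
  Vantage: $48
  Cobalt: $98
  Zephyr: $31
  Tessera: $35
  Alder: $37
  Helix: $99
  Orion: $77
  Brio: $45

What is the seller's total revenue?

Ordering the bids: 113 (Meridian), 106 (Pike), 99 (Helix), 98 (Cobalt), 77 (Orion), 48 (Vantage), …
Winners (4 units): Meridian, Pike, Helix, Cobalt.
First losing bid is Orion's $77, which sets the uniform price.
Total revenue = 4 × $77 = $308.

Total revenue: $308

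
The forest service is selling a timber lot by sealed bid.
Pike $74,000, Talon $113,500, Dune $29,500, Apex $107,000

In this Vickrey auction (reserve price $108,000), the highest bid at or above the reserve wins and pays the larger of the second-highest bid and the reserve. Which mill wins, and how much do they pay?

Bids ranked: 113,500 (Talon) > 107,000 (Apex) > 74,000 (Pike) > 29,500 (Dune)
Talon has the top bid at or above the reserve ($113,500).
Second-highest bid $107,000 is below the reserve $108,000, so the reserve binds → payment $108,000.

Talon pays $108,000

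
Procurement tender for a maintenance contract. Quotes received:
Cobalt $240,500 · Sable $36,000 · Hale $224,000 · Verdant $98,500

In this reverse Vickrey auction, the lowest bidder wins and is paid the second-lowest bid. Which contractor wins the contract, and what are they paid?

Sable is paid $98,500

Rule: the lowest bidder wins and is paid the second-lowest bid.
Sorting bids: 36,000 (Sable) < 98,500 (Verdant) < 224,000 (Hale) < 240,500 (Cobalt)
Sable is lowest; is paid the second-lowest bid, $98,500.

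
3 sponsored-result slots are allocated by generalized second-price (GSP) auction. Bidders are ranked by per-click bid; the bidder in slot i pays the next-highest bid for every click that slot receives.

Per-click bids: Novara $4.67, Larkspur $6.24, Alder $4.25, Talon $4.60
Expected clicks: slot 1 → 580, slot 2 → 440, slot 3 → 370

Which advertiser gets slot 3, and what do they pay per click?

Talon; $4.25 per click

Ranked by bid: $6.24 (Larkspur) > $4.67 (Novara) > $4.60 (Talon) > $4.25 (Alder)
Slot 3 goes to the third-ranked bidder, Talon, who pays the next bid down: $4.25/click.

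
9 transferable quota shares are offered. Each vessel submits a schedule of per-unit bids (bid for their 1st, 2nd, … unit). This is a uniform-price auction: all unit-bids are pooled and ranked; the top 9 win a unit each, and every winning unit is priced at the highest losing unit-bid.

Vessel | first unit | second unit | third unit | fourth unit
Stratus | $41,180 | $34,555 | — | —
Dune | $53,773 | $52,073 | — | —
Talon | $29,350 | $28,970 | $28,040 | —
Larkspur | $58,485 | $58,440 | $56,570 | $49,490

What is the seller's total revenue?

Total revenue: $260,730

Merging the schedules and taking the best 9: 58,485 (Larkspur-1), 58,440 (Larkspur-2), 56,570 (Larkspur-3), 53,773 (Dune-1), 52,073 (Dune-2), 49,490 (Larkspur-4), 41,180 (Stratus-1), 34,555 (Stratus-2), 29,350 (Talon-1)
The (k+1)-th unit-bid is $28,970.
Allocation: Dune 2, Larkspur 4, Stratus 2, Talon 1. Every unit priced at $28,970.
Revenue = 9 × 28,970 = $260,730.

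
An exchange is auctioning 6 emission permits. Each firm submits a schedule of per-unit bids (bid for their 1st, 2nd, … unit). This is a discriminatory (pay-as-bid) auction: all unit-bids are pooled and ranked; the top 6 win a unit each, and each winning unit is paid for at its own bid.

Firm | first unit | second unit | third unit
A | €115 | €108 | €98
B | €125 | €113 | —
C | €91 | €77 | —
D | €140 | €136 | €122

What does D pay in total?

D pays €398

Pooled unit-bids ranked (top 6): 140 (D-1), 136 (D-2), 125 (B-1), 122 (D-3), 115 (A-1), 113 (B-2)
Next rejected bid: €108 (not a price — pay-as-bid).
D's winning unit-bids: 140 + 136 + 122 = €398.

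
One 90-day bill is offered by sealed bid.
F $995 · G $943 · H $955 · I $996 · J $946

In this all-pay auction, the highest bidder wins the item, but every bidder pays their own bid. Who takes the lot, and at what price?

Sorting bids: 996 (I) > 995 (F) > 955 (H) > 946 (J) > 943 (G)
I is highest and takes the item; every bidder forfeits their bid.

I pays $996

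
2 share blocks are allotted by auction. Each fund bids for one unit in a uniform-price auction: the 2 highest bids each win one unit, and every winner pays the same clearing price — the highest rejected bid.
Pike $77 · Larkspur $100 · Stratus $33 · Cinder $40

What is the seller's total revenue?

Sorting: 100 (Larkspur), 77 (Pike), 40 (Cinder), 33 (Stratus)
The 2 highest are Larkspur, Pike.
First losing bid is Cinder's $40, which sets the uniform price.
Total revenue = 2 × $40 = $80.

Total revenue: $80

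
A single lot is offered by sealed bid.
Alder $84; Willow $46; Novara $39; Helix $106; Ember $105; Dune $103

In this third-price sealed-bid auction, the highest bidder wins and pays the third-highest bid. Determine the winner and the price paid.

Helix pays $103

Bids ranked: 106 (Helix) > 105 (Ember) > 103 (Dune) > 84 (Alder) > 46 (Willow) > 39 (Novara)
Helix wins; payment is bid #3 in the ranking = $103.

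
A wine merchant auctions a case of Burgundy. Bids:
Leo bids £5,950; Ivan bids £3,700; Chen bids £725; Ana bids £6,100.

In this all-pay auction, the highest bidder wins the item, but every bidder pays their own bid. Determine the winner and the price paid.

Bids ranked: 6,100 (Ana) > 5,950 (Leo) > 3,700 (Ivan) > 725 (Chen)
Ana is highest and takes the item; every bidder forfeits their bid.

Ana pays £6,100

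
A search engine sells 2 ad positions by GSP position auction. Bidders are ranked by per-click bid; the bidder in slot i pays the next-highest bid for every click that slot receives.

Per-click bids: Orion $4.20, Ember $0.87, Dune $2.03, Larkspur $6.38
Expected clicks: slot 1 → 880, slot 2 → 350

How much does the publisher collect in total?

Total revenue: $4406.50

Ranked by bid: $6.38 (Larkspur) > $4.20 (Orion) > $2.03 (Dune) > …
Slot 1: Larkspur pays $4.20 × 880 = $3696.00
Slot 2: Orion pays $2.03 × 350 = $710.50
Total = $4406.50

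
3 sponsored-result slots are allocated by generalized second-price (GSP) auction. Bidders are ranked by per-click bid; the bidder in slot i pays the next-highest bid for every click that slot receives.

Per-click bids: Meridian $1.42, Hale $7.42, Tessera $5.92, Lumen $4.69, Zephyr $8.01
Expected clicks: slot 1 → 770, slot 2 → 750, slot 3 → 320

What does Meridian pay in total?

Sorting advertisers: $8.01 (Zephyr) > $7.42 (Hale) > $5.92 (Tessera) > $4.69 (Lumen) > …
Meridian ranks below slot 3 → no slot, pays nothing.

Meridian pays $0.00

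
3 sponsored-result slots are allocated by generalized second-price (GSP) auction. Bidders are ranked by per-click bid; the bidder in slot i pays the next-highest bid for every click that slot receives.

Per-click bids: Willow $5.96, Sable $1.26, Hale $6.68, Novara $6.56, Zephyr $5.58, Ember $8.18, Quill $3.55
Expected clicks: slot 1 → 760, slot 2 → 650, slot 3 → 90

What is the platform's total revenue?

Per-click bids in order: $8.18 (Ember) > $6.68 (Hale) > $6.56 (Novara) > $5.96 (Willow) > …
Slot 1: Ember pays $6.68 × 760 = $5076.80
Slot 2: Hale pays $6.56 × 650 = $4264.00
Slot 3: Novara pays $5.96 × 90 = $536.40
Total = $9877.20

Total revenue: $9877.20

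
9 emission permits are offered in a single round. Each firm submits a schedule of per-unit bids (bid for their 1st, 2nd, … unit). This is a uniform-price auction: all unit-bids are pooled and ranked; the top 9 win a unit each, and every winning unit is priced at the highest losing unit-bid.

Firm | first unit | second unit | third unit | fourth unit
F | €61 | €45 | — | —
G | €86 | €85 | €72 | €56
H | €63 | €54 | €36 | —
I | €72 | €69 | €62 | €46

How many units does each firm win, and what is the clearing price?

Pooled unit-bids ranked (top 9): 86 (G-1), 85 (G-2), 72 (G-3), 72 (I-1), 69 (I-2), 63 (H-1), 62 (I-3), 61 (F-1), 56 (G-4)
Highest rejected unit-bid = €54.
Allocation: F 1, G 4, H 1, I 3.

F 1, G 4, H 1, I 3; clearing price €54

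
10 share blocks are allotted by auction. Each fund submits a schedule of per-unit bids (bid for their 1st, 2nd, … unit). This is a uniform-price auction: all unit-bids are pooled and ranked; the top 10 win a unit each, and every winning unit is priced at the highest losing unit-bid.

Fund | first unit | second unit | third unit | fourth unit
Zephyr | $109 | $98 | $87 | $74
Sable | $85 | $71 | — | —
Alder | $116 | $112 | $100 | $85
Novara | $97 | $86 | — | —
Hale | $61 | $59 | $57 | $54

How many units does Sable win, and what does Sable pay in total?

Pooled unit-bids ranked (top 10): 116 (Alder-1), 112 (Alder-2), 109 (Zephyr-1), 100 (Alder-3), 98 (Zephyr-2), 97 (Novara-1), 87 (Zephyr-3), 86 (Novara-2), 85 (Sable-1), 85 (Alder-4)
First bid not allocated: $74.
Sable wins 1 unit(s) at $74 each.

Sable: 1 unit, pays $74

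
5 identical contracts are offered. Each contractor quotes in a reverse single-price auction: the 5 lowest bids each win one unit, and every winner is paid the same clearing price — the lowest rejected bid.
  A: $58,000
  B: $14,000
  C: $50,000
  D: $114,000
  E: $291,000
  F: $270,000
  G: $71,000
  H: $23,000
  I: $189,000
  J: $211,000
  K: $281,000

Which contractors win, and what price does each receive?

Ordering the bids: 14,000 (B), 23,000 (H), 50,000 (C), 58,000 (A), 71,000 (G), 114,000 (D), 189,000 (I), …
Lowest 5: B, H, C, A, G.
Clearing price = lowest rejected bid = $114,000.

B, H, C, A, G; each is paid $114,000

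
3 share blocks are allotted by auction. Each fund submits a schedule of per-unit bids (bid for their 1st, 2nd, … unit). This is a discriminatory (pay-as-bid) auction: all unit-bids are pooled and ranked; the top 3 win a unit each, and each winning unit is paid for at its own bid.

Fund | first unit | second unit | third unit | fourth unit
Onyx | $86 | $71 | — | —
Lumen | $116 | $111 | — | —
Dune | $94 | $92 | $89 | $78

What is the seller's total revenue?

Pooled unit-bids ranked (top 3): 116 (Lumen-1), 111 (Lumen-2), 94 (Dune-1)
Next rejected bid: $92 (not a price — pay-as-bid).
Each winning unit pays its own bid.
Revenue = 116 + 111 + 94 = $321.

Total revenue: $321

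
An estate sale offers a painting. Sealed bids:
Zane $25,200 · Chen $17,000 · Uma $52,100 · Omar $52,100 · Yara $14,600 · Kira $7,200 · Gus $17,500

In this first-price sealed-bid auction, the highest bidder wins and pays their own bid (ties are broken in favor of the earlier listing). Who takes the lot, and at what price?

Uma pays $52,100

Bids ranked: 52,100 (Uma) > 52,100 (Omar) > 25,200 (Zane) > 17,500 (Gus) > 17,000 (Chen) > 14,600 (Yara) > …
Uma and Omar tie at $52,100; tie-break gives it to Uma.
Uma is highest → pays own bid, $52,100.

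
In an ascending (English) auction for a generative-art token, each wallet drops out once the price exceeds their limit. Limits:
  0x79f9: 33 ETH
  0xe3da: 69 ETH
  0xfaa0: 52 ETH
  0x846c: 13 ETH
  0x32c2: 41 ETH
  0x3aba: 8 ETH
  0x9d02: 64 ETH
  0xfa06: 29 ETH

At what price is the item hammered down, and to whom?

0xe3da wins at 64 ETH

Limits in order: 69 (0xe3da) > 64 (0x9d02) > 52 (0xfaa0) > 41 (0x32c2) > 33 (0x79f9) > 29 (0xfa06) > …
Once the price passes 64 ETH, only 0xe3da is left; the hammer falls at 0x9d02's limit of 64 ETH.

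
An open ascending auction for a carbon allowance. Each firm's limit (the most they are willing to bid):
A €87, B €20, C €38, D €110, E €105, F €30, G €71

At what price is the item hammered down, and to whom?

D wins at €105

Ascending (English) auction: the price rises until one bidder remains; the winner pays the price at which the last rival dropped out.
Limits ranked: 110 (D) > 105 (E) > 87 (A) > 71 (G) > 38 (C) > 30 (F) > …
E is the last rival to drop out, at €105; D remains and wins at that price.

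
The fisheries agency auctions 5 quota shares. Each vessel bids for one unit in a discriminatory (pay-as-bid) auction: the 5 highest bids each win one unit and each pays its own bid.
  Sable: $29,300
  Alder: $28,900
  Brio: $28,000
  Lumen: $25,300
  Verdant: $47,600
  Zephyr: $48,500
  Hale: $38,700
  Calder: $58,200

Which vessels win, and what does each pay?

Sorting: 58,200 (Calder), 48,500 (Zephyr), 47,600 (Verdant), 38,700 (Hale), 29,300 (Sable), 28,900 (Alder), 28,000 (Brio), …
Winners (5 units): Calder, Zephyr, Verdant, Hale, Sable.
Each winner pays its own bid: Calder $58,200, Zephyr $48,500, Verdant $47,600, Hale $38,700, Sable $29,300.

Calder $58,200, Zephyr $48,500, Verdant $47,600, Hale $38,700, Sable $29,300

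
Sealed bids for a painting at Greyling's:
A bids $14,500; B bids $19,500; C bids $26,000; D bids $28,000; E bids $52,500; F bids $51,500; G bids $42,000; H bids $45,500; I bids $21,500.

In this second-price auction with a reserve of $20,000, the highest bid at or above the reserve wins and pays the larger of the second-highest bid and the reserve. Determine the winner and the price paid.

E pays $51,500

Rule: the highest bid at or above the reserve wins and pays the larger of the second-highest bid and the reserve.
Bids in order: 52,500 (E) > 51,500 (F) > 45,500 (H) > 42,000 (G) > 28,000 (D) > 26,000 (C) > …
E has the top bid at or above the reserve ($52,500).
Second-highest bid $51,500 exceeds the reserve $20,000 → payment $51,500.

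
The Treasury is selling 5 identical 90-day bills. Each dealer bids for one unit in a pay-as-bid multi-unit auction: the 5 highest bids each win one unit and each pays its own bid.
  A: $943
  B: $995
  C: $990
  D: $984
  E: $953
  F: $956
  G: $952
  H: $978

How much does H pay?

Ordering the bids: 995 (B), 990 (C), 984 (D), 978 (H), 956 (F), 953 (E), 952 (G), …
Winners (5 units): B, C, D, H, F.
H wins → own bid $978.

H pays $978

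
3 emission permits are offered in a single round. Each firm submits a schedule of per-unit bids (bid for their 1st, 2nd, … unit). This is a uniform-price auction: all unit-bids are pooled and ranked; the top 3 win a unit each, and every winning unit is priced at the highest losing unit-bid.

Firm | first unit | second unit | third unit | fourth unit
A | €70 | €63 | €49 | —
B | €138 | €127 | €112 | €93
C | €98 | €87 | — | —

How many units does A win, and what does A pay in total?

Pooled unit-bids ranked (top 3): 138 (B-1), 127 (B-2), 112 (B-3)
First bid not allocated: €98.
A wins 0 unit(s) at €98 each.

A: 0 units, pays €0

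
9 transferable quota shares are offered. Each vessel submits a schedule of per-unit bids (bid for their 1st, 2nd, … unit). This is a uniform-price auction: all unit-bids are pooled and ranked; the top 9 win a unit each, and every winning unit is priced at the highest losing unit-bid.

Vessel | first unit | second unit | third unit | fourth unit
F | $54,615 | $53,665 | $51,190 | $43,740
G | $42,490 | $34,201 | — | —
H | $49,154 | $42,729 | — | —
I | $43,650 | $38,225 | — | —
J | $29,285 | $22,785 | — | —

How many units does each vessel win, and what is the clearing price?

Merging the schedules and taking the best 9: 54,615 (F-1), 53,665 (F-2), 51,190 (F-3), 49,154 (H-1), 43,740 (F-4), 43,650 (I-1), 42,729 (H-2), 42,490 (G-1), 38,225 (I-2)
The (k+1)-th unit-bid is $34,201.
Allocation: F 4, G 1, H 2, I 2.

F 4, G 1, H 2, I 2; clearing price $34,201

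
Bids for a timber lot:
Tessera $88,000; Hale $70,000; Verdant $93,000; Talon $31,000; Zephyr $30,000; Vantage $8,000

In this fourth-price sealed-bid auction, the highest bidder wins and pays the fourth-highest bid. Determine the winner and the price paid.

Verdant pays $31,000

Fourth-price sealed-bid auction: the highest bidder wins and pays the fourth-highest bid.
Bids in order: 93,000 (Verdant) > 88,000 (Tessera) > 70,000 (Hale) > 31,000 (Talon) > 30,000 (Zephyr) > 8,000 (Vantage)
Verdant wins; payment is bid #4 in the ranking = $31,000.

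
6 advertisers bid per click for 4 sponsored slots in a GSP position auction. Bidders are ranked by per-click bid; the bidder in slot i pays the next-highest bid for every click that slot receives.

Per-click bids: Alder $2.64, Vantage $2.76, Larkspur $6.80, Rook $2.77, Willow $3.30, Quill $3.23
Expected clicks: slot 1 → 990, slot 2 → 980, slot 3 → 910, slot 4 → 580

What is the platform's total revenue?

Per-click bids in order: $6.80 (Larkspur) > $3.30 (Willow) > $3.23 (Quill) > $2.77 (Rook) > $2.76 (Vantage) > …
Slot 1: Larkspur pays $3.30 × 990 = $3267.00
Slot 2: Willow pays $3.23 × 980 = $3165.40
Slot 3: Quill pays $2.77 × 910 = $2520.70
Slot 4: Rook pays $2.76 × 580 = $1600.80
Total = $10553.90

Total revenue: $10553.90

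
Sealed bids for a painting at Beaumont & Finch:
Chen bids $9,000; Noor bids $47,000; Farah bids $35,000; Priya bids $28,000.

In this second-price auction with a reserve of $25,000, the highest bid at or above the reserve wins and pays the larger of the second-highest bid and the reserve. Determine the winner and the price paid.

Noor pays $35,000

Second-price auction with a reserve of $25,000: the highest bid at or above the reserve wins and pays the larger of the second-highest bid and the reserve.
Bids in order: 47,000 (Noor) > 35,000 (Farah) > 28,000 (Priya) > 9,000 (Chen)
Noor has the top bid at or above the reserve ($47,000).
max(second-highest $35,000, reserve $25,000) = $35,000; the reserve does not bind.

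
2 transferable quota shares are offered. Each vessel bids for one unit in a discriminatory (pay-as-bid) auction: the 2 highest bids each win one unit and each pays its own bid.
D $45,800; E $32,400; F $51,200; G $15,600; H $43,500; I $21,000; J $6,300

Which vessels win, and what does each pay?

Bids ranked high→low: 51,200 (F), 45,800 (D), 43,500 (H), 32,400 (E), …
Winners (2 units): F, D.
Each winner pays its own bid: F $51,200, D $45,800.

F $51,200, D $45,800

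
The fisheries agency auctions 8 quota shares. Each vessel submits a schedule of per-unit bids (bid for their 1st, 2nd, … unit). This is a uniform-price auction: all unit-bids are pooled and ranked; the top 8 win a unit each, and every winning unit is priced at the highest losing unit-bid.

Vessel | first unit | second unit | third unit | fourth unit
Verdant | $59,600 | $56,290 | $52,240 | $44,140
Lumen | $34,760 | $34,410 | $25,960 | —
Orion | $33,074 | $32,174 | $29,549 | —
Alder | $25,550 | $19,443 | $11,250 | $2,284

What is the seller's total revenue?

Pooled unit-bids ranked (top 8): 59,600 (Verdant-1), 56,290 (Verdant-2), 52,240 (Verdant-3), 44,140 (Verdant-4), 34,760 (Lumen-1), 34,410 (Lumen-2), 33,074 (Orion-1), 32,174 (Orion-2)
The (k+1)-th unit-bid is $29,549.
Allocation: Lumen 2, Orion 2, Verdant 4. Every unit priced at $29,549.
Revenue = 8 × 29,549 = $236,392.

Total revenue: $236,392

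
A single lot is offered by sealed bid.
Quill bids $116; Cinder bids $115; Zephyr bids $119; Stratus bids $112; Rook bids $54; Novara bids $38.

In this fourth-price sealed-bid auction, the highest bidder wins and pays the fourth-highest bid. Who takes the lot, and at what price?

Bids in order: 119 (Zephyr) > 116 (Quill) > 115 (Cinder) > 112 (Stratus) > 54 (Rook) > 38 (Novara)
Zephyr is highest; pays the fourth-highest bid, $112.

Zephyr pays $112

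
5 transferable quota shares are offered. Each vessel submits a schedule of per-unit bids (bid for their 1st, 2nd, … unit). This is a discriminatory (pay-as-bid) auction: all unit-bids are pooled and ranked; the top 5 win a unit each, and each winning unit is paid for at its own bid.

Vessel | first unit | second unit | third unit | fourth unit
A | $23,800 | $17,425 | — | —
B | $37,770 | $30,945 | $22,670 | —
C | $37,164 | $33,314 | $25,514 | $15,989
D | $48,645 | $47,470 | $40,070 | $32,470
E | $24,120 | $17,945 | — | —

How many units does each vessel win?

Pooled unit-bids ranked (top 5): 48,645 (D-1), 47,470 (D-2), 40,070 (D-3), 37,770 (B-1), 37,164 (C-1)
Next rejected bid: $33,314 (not a price — pay-as-bid).
Allocation: B 1, C 1, D 3.

B 1, C 1, D 3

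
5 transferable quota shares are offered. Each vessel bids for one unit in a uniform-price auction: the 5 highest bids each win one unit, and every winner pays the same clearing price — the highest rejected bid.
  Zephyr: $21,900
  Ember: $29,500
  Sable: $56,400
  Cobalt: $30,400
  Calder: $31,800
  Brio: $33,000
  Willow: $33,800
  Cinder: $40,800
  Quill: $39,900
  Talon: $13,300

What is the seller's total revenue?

Total revenue: $159,000

Ordering the bids: 56,400 (Sable), 40,800 (Cinder), 39,900 (Quill), 33,800 (Willow), 33,000 (Brio), 31,800 (Calder), 30,400 (Cobalt), …
Top 5: Sable, Cinder, Quill, Willow, Brio.
First losing bid is Calder's $31,800, which sets the uniform price.
Total revenue = 5 × $31,800 = $159,000.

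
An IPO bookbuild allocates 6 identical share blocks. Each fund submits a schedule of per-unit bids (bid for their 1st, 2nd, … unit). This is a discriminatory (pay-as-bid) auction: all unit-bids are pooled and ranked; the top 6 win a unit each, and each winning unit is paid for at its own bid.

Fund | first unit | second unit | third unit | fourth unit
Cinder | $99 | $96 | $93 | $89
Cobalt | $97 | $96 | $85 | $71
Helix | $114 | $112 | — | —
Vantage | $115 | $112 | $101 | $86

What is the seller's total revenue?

Total revenue: $653

Merging the schedules and taking the best 6: 115 (Vantage-1), 114 (Helix-1), 112 (Helix-2), 112 (Vantage-2), 101 (Vantage-3), 99 (Cinder-1)
Next rejected bid: $97 (not a price — pay-as-bid).
Each winning unit pays its own bid.
Revenue = 115 + 114 + 112 + 112 + 101 + 99 = $653.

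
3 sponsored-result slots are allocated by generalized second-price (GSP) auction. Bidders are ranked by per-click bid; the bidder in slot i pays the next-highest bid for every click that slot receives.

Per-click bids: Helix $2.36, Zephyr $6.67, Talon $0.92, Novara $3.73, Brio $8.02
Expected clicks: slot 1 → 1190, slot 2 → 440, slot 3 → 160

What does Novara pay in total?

Per-click bids in order: $8.02 (Brio) > $6.67 (Zephyr) > $3.73 (Novara) > $2.36 (Helix) > …
Novara holds slot 3 → pays next bid $2.36 × 160 clicks = $377.60.

Novara pays $377.60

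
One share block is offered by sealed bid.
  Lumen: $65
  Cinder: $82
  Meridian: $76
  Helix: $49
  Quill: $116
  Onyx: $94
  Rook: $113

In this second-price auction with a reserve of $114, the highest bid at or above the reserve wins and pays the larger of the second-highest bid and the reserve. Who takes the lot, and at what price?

Quill pays $114

Bids ranked: 116 (Quill) > 113 (Rook) > 94 (Onyx) > 82 (Cinder) > 76 (Meridian) > 65 (Lumen) > …
Quill has the top bid at or above the reserve ($116).
Second-highest bid $113 is below the reserve $114, so the reserve binds → payment $114.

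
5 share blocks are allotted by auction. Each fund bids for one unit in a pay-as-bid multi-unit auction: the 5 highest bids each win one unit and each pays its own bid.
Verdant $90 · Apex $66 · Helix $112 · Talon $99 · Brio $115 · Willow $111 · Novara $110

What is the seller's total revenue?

Bids ranked high→low: 115 (Brio), 112 (Helix), 111 (Willow), 110 (Novara), 99 (Talon), 90 (Verdant), 66 (Apex)
Top 5: Brio, Helix, Willow, Novara, Talon.
Total revenue = 115 + 112 + 111 + 110 + 99 = $547.

Total revenue: $547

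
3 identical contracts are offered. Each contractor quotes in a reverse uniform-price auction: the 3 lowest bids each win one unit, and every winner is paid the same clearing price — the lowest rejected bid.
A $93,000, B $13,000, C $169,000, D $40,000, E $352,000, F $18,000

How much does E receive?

Bids ranked low→high: 13,000 (B), 18,000 (F), 40,000 (D), 93,000 (A), 169,000 (C), …
Lowest 3: B, F, D.
Clearing price = lowest rejected bid = $93,000.
E does not win → is paid $0.

E is paid $0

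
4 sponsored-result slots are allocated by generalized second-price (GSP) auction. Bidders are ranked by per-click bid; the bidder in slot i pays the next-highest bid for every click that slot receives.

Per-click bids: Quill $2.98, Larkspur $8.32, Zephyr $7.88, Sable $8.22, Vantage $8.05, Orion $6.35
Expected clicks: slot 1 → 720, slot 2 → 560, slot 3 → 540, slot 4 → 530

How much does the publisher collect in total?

Total revenue: $18047.10

Per-click bids in order: $8.32 (Larkspur) > $8.22 (Sable) > $8.05 (Vantage) > $7.88 (Zephyr) > $6.35 (Orion) > …
Slot 1: Larkspur pays $8.22 × 720 = $5918.40
Slot 2: Sable pays $8.05 × 560 = $4508.00
Slot 3: Vantage pays $7.88 × 540 = $4255.20
Slot 4: Zephyr pays $6.35 × 530 = $3365.50
Total = $18047.10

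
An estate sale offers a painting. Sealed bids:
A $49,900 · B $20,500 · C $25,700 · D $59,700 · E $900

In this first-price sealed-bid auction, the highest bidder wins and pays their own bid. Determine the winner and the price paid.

Rule: the highest bidder wins and pays their own bid.
Sorting bids: 59,700 (D) > 49,900 (A) > 25,700 (C) > 20,500 (B) > 900 (E)
D is highest → pays own bid, $59,700.

D pays $59,700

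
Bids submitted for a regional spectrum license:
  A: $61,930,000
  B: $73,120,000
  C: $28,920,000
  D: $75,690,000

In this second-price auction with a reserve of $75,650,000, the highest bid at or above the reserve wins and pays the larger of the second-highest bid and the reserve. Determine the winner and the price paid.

Rule: the highest bid at or above the reserve wins and pays the larger of the second-highest bid and the reserve.
Sorting bids: 75,690,000 (D) > 73,120,000 (B) > 61,930,000 (A) > 28,920,000 (C)
Highest eligible bid: D at $75,690,000.
Second-highest bid $73,120,000 is below the reserve $75,650,000, so the reserve binds → payment $75,650,000.

D pays $75,650,000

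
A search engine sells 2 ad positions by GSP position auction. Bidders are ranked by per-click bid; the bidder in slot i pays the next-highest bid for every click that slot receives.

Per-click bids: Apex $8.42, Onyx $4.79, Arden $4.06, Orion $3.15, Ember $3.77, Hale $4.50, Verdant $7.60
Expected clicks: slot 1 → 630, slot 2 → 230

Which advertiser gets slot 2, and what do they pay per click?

Ranked by bid: $8.42 (Apex) > $7.60 (Verdant) > $4.79 (Onyx) > …
Slot 2 goes to the second-ranked bidder, Verdant, who pays the next bid down: $4.79/click.

Verdant; $4.79 per click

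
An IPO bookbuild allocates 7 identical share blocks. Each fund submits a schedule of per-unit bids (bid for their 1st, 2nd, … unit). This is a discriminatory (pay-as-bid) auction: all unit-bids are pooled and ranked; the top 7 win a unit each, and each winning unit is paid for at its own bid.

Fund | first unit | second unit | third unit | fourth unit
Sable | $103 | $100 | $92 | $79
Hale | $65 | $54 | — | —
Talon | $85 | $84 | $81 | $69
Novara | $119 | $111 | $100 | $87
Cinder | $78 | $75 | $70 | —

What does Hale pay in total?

Merging the schedules and taking the best 7: 119 (Novara-1), 111 (Novara-2), 103 (Sable-1), 100 (Sable-2), 100 (Novara-3), 92 (Sable-3), 87 (Novara-4)
Next rejected bid: $85 (not a price — pay-as-bid).
Hale wins no units.

Hale pays $0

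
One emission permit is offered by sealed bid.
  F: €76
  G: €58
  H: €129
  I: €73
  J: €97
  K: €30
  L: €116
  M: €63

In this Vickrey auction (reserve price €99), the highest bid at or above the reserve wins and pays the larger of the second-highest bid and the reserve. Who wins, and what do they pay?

Sorting bids: 129 (H) > 116 (L) > 97 (J) > 76 (F) > 73 (I) > 63 (M) > …
H has the top bid at or above the reserve (€129).
Second-highest bid €116 exceeds the reserve €99 → payment €116.

H pays €116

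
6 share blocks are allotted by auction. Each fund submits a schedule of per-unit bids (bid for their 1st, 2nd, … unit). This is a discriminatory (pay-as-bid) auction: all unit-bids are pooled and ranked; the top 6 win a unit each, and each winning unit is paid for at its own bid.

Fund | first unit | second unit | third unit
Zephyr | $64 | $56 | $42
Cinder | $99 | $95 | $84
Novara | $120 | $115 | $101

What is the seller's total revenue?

Total revenue: $614

Merging the schedules and taking the best 6: 120 (Novara-1), 115 (Novara-2), 101 (Novara-3), 99 (Cinder-1), 95 (Cinder-2), 84 (Cinder-3)
Next rejected bid: $64 (not a price — pay-as-bid).
Each winning unit pays its own bid.
Revenue = 120 + 115 + 101 + 99 + 95 + 84 = $614.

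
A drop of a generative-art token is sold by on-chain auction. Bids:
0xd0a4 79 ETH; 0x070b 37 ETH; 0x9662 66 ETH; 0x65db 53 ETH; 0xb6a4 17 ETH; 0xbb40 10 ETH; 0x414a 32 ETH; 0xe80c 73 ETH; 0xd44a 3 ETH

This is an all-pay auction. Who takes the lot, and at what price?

0xd0a4 pays 79 ETH

Sorting bids: 79 (0xd0a4) > 73 (0xe80c) > 66 (0x9662) > 53 (0x65db) > 37 (0x070b) > 32 (0x414a) > …
0xd0a4 is highest and takes the item; every bidder forfeits their bid.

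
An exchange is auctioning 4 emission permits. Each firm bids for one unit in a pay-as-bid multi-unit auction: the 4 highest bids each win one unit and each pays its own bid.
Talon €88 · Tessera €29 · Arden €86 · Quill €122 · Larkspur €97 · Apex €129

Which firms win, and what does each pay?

Apex €129, Quill €122, Larkspur €97, Talon €88

Ordering the bids: 129 (Apex), 122 (Quill), 97 (Larkspur), 88 (Talon), 86 (Arden), 29 (Tessera)
The 4 highest are Apex, Quill, Larkspur, Talon.
Each winner pays its own bid: Apex €129, Quill €122, Larkspur €97, Talon €88.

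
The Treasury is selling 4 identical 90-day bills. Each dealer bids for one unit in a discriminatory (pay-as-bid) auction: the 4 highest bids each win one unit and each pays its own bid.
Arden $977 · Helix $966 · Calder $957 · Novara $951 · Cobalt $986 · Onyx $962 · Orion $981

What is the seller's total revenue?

Total revenue: $3,910

Bids ranked high→low: 986 (Cobalt), 981 (Orion), 977 (Arden), 966 (Helix), 962 (Onyx), 957 (Calder), …
Top 4: Cobalt, Orion, Arden, Helix.
Total revenue = 986 + 981 + 977 + 966 = $3,910.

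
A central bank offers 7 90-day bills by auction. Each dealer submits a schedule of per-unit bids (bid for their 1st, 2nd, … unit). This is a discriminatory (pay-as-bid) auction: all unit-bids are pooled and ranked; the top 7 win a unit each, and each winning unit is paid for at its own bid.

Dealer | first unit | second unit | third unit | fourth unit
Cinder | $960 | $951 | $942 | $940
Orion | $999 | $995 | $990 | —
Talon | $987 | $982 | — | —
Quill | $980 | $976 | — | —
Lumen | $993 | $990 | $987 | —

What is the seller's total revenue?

Total revenue: $6,941

Pooled unit-bids ranked (top 7): 999 (Orion-1), 995 (Orion-2), 993 (Lumen-1), 990 (Orion-3), 990 (Lumen-2), 987 (Talon-1), 987 (Lumen-3)
Next rejected bid: $982 (not a price — pay-as-bid).
Each winning unit pays its own bid.
Revenue = 999 + 995 + 993 + 990 + 990 + 987 + 987 = $6,941.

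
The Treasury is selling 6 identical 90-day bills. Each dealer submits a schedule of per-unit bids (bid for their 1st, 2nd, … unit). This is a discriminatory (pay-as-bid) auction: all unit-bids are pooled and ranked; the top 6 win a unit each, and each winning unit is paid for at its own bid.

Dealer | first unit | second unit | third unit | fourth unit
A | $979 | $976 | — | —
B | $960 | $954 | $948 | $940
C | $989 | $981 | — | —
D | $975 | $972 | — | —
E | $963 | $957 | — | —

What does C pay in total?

All unit-bids, highest first — top 6: 989 (C-1), 981 (C-2), 979 (A-1), 976 (A-2), 975 (D-1), 972 (D-2)
Next rejected bid: $963 (not a price — pay-as-bid).
C's winning unit-bids: 989 + 981 = $1,970.

C pays $1,970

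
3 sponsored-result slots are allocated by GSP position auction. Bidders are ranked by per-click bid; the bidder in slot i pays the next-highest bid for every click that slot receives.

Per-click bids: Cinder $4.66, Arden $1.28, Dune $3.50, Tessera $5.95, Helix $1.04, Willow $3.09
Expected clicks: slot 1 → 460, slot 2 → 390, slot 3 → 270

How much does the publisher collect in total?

Total revenue: $4342.90

Sorting advertisers: $5.95 (Tessera) > $4.66 (Cinder) > $3.50 (Dune) > $3.09 (Willow) > …
Slot 1: Tessera pays $4.66 × 460 = $2143.60
Slot 2: Cinder pays $3.50 × 390 = $1365.00
Slot 3: Dune pays $3.09 × 270 = $834.30
Total = $4342.90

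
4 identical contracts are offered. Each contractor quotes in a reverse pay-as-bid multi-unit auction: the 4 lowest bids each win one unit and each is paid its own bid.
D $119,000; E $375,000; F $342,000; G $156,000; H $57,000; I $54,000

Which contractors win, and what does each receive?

I $54,000, H $57,000, D $119,000, G $156,000

Sorting: 54,000 (I), 57,000 (H), 119,000 (D), 156,000 (G), 342,000 (F), 375,000 (E)
Winners (4 units): I, H, D, G.
Each winner is paid its own bid: I $54,000, H $57,000, D $119,000, G $156,000.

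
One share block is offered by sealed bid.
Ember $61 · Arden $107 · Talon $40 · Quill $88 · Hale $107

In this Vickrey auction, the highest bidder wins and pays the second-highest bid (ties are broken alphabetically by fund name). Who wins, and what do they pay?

Arden pays $107

Bids in order: 107 (Arden) > 107 (Hale) > 88 (Quill) > 61 (Ember) > 40 (Talon)
Tie at $107 → Arden wins by tie-break.
Second-price: Arden pays Hale's bid of $107.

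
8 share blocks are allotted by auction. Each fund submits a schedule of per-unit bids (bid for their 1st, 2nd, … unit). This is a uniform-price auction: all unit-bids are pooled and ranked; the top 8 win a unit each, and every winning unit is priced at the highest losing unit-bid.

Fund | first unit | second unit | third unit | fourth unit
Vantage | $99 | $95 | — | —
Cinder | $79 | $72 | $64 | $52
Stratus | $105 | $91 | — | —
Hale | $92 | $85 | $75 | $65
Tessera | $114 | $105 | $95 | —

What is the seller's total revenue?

Total revenue: $680

Pooled unit-bids ranked (top 8): 114 (Tessera-1), 105 (Stratus-1), 105 (Tessera-2), 99 (Vantage-1), 95 (Vantage-2), 95 (Tessera-3), 92 (Hale-1), 91 (Stratus-2)
First bid not allocated: $85.
Allocation: Hale 1, Stratus 2, Tessera 3, Vantage 2. Every unit priced at $85.
Revenue = 8 × 85 = $680.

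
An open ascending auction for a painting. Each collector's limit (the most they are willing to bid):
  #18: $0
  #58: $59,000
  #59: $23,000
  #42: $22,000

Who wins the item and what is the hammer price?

Open ascending-bid auction: the price rises until one bidder remains; the winner pays the price at which the last rival dropped out.
Sorting limits: 59,000 (#58) > 23,000 (#59) > 22,000 (#42) > 0 (#18)
#59 is the last rival to drop out, at $23,000; #58 remains and wins at that price.

#58 wins at $23,000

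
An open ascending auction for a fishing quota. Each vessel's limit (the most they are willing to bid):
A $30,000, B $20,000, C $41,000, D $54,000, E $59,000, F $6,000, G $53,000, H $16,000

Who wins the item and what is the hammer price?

E wins at $54,000

Rule: the price rises until one bidder remains; the winner pays the price at which the last rival dropped out.
Limits in order: 59,000 (E) > 54,000 (D) > 53,000 (G) > 41,000 (C) > 30,000 (A) > 20,000 (B) > …
D is the last rival to drop out, at $54,000; E remains and wins at that price.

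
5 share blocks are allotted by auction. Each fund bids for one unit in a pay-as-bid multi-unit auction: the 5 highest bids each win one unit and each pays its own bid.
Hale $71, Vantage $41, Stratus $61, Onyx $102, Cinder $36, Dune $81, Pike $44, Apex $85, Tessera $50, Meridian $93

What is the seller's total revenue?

Total revenue: $432

Ordering the bids: 102 (Onyx), 93 (Meridian), 85 (Apex), 81 (Dune), 71 (Hale), 61 (Stratus), 50 (Tessera), …
Top 5: Onyx, Meridian, Apex, Dune, Hale.
Total revenue = 102 + 93 + 85 + 81 + 71 = $432.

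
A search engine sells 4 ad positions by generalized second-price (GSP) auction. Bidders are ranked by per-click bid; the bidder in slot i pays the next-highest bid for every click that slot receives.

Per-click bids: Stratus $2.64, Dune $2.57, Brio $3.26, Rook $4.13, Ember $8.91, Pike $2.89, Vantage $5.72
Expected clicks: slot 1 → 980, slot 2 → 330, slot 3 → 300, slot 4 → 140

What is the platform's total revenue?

Per-click bids in order: $8.91 (Ember) > $5.72 (Vantage) > $4.13 (Rook) > $3.26 (Brio) > $2.89 (Pike) > …
Slot 1: Ember pays $5.72 × 980 = $5605.60
Slot 2: Vantage pays $4.13 × 330 = $1362.90
Slot 3: Rook pays $3.26 × 300 = $978.00
Slot 4: Brio pays $2.89 × 140 = $404.60
Total = $8351.10

Total revenue: $8351.10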